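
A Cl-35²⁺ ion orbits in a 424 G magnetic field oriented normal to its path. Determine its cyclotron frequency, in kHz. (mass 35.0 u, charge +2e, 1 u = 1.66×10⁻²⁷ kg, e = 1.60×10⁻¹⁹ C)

f ≈ 37.2 kHz

f = qB/(2πm) = (2×1.60×10^-19)(0.0424) / [2π(5.81×10^-26)] = 3.72×10^4 Hz.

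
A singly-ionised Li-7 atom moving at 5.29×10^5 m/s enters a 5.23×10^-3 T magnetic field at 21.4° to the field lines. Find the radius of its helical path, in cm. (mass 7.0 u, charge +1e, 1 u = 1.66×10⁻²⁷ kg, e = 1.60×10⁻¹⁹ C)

r ≈ 268 cm

Only the perpendicular component v⊥ = v sin21.4° = 1.93×10^5 m/s is bent by the field.
r = m v⊥ /(qB) = (1.16×10^-26)(1.93×10^5) / [(1×1.60×10^-19)(5.23×10^-3)] = 2.68 m.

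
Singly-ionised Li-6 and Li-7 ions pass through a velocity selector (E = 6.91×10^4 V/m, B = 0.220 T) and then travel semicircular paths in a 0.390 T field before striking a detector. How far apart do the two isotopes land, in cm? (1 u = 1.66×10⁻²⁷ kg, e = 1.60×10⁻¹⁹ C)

Both emerge at v = E/B₁ = 3.14×10^5 m/s.
r = mv/(qB₂), so r₁ = 0.05013 m and r₂ = 0.05849 m, giving Δr = 8.36×10^-3 m.
After a semicircle each ion lands a diameter 2r from the entry slit, so the separation is 2Δr = 0.0167 m.

Δd ≈ 1.67 cm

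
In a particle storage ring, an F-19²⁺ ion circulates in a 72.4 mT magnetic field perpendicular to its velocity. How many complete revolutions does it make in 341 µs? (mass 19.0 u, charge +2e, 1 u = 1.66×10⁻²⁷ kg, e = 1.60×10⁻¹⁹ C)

N = 39

T = 2πm/(qB) = 2π(3.154×10^-26) / [(2×1.60×10^-19)(0.0724)] = 8.5537×10^-6 s.
N = t/T = 3.41×10^-4 / 8.5537×10^-6 ≈ 39.87, so 39 complete revolutions.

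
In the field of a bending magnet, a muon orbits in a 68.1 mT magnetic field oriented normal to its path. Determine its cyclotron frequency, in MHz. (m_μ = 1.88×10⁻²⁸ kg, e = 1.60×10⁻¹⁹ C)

f ≈ 9.22 MHz

f = qB/(2πm) = (1×1.60×10^-19)(0.0681) / [2π(1.88×10^-28)] = 9.22×10^6 Hz.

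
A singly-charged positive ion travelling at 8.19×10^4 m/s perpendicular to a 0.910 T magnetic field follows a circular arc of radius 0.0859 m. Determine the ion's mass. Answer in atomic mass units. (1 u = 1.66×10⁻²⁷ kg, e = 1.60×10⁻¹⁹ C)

m ≈ 92.0 u

qvB = mv²/r ⇒ m = qBr/v.
m = (1×1.60×10^-19)(0.910)(0.0859) / (8.19×10^4) = 1.53×10^-25 kg = 92.0 u.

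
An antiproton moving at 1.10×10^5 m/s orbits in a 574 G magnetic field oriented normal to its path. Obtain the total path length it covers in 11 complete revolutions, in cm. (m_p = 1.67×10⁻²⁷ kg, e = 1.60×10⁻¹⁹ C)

L ≈ 138 cm

r = mv/(qB) = 0.0200 m, so one revolution covers 2πr = 0.126 m.
In 11 revolutions: L = 11·2πr = 1.38 m.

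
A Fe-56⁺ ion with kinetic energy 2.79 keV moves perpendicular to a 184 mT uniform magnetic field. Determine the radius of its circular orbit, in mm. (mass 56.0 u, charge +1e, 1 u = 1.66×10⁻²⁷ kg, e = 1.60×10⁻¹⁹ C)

r ≈ 309 mm

Convert the energy: K = 2.79 keV = 4.46×10^-16 J.
v = √(2K/m) = √(2·4.46×10^-16/9.30×10^-26) = 9.80×10^4 m/s.
r = mv/(qB) = (9.30×10^-26)(9.80×10^4) / [(1×1.60×10^-19)(0.184)] = 0.309 m.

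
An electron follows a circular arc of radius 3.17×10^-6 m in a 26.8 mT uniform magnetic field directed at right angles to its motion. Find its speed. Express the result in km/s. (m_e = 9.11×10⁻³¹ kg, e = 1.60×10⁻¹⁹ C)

v ≈ 14.9 km/s

From qvB = mv²/r, v = qBr/m.
v = (1×1.60×10^-19)(0.0268)(3.17×10^-6) / (9.11×10^-31) = 1.49×10^4 m/s.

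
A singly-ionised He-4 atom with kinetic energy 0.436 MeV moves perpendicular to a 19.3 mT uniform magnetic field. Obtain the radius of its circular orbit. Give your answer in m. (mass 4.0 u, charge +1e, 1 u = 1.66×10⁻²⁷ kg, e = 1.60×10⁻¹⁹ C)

Convert the energy: K = 0.436 MeV = 6.98×10^-14 J.
v = √(2K/m) = √(2·6.98×10^-14/6.64×10^-27) = 4.58×10^6 m/s.
r = mv/(qB) = (6.64×10^-27)(4.58×10^6) / [(1×1.60×10^-19)(0.0193)] = 9.86 m.

r ≈ 9.86 m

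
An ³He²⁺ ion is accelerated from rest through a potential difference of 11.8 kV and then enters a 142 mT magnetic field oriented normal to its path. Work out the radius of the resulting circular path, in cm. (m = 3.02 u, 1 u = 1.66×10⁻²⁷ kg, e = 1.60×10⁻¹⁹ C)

The kinetic energy gained is K = qV = (2×1.60×10^-19)(1.18×10^4) = 3.78×10^-15 J.
v = √(2K/m) = 1.23×10^6 m/s.
r = mv/(qB) = (5.01×10^-27)(1.23×10^6) / [(2×1.60×10^-19)(0.142)] = 0.135 m.

r ≈ 13.5 cm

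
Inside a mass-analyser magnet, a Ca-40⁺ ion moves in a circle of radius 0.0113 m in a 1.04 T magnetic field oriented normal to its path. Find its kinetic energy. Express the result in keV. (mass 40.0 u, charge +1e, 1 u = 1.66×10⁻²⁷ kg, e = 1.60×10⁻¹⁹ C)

K ≈ 0.166 keV

v = qBr/m = (1×1.60×10^-19)(1.04)(0.0113) / (6.64×10^-26) = 2.83×10^4 m/s.
K = ½mv² = 0.5·(6.64×10^-26)·(2.83×10^4)² = 2.66×10^-17 J = 0.166 keV.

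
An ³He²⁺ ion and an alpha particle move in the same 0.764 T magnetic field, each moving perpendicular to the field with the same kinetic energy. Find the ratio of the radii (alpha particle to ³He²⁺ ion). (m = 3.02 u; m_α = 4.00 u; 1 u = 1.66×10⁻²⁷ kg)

ratio ≈ 1.15

r = √(2mK)/(qB) ⇒ at equal K, r ∝ √m/q.
r_{alpha particle}/r_{³He²⁺ ion} = 1.15.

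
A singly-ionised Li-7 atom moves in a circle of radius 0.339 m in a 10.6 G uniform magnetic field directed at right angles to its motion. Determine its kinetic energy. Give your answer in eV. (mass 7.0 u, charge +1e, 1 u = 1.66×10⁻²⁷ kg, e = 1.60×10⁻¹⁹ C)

K ≈ 0.889 eV

v = qBr/m = (1×1.60×10^-19)(1.06×10^-3)(0.339) / (1.16×10^-26) = 4950 m/s.
K = ½mv² = 0.5·(1.16×10^-26)·(4950)² = 1.42×10^-19 J = 0.889 eV.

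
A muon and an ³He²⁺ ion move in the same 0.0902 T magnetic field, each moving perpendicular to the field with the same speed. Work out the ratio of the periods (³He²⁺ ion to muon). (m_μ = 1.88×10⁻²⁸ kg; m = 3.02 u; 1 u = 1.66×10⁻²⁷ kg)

T = 2πm/(qB) is independent of speed, so T₂/T₁ = (m₂/q₂)/(m₁/q₁).
T_{³He²⁺ ion}/T_{muon} = (5.01×10^-27/2e) / (1.88×10^-28/1e) = 13.3.

ratio ≈ 13.3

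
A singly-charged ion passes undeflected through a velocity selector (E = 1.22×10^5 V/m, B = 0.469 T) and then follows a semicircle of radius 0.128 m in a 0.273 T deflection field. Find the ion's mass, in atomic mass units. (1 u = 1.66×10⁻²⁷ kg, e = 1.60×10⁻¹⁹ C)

v = E/B₁ = 2.60×10^5 m/s.
From r = mv/(qB₂), m = qB₂r/v = (1×1.60×10^-19)(0.273)(0.128) / (2.60×10^5) = 2.15×10^-26 kg.
In atomic mass units: m = 2.15×10^-26 / 1.66×10^-27 = 12.9 u.

m ≈ 12.9 u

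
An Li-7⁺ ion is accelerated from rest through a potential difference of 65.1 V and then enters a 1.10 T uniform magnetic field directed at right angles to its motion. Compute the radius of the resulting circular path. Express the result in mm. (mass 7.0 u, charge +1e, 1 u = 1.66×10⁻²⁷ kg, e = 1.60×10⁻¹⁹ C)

The kinetic energy gained is K = qV = (1×1.60×10^-19)(65.1) = 1.04×10^-17 J.
v = √(2K/m) = 4.23×10^4 m/s.
r = mv/(qB) = (1.16×10^-26)(4.23×10^4) / [(1×1.60×10^-19)(1.10)] = 2.80×10^-3 m.

r ≈ 2.80 mm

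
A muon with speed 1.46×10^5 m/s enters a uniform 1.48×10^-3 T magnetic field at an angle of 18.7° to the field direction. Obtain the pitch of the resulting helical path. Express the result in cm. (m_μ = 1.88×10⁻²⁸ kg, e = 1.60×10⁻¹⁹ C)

The velocity component along B is v∥ = v cos18.7° = 1.38×10^5 m/s.
The cyclotron period T = 2πm/(qB) = 4.99×10^-6 s is set by m, q, B alone.
Pitch = v∥·T = (1.38×10^5)(4.99×10^-6) = 0.690 m.

pitch ≈ 69.0 cm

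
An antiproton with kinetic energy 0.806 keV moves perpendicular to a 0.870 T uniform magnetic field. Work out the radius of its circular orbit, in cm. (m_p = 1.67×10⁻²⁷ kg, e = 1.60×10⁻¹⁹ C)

Convert the energy: K = 0.806 keV = 1.29×10^-16 J.
v = √(2K/m) = √(2·1.29×10^-16/1.67×10^-27) = 3.93×10^5 m/s.
r = mv/(qB) = (1.67×10^-27)(3.93×10^5) / [(1×1.60×10^-19)(0.870)] = 4.71×10^-3 m.

r ≈ 0.471 cm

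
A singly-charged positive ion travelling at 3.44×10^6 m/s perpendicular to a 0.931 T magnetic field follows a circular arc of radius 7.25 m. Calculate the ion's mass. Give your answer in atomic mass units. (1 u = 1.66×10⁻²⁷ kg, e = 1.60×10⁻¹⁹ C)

qvB = mv²/r ⇒ m = qBr/v.
m = (1×1.60×10^-19)(0.931)(7.25) / (3.44×10^6) = 3.14×10^-25 kg = 189 u.

m ≈ 189 u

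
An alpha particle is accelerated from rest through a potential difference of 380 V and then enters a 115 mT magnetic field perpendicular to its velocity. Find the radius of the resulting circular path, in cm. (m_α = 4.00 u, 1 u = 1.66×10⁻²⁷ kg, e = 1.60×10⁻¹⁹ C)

r ≈ 3.45 cm

The kinetic energy gained is K = qV = (2×1.60×10^-19)(380) = 1.22×10^-16 J.
v = √(2K/m) = 1.91×10^5 m/s.
r = mv/(qB) = (6.64×10^-27)(1.91×10^5) / [(2×1.60×10^-19)(0.115)] = 0.0345 m.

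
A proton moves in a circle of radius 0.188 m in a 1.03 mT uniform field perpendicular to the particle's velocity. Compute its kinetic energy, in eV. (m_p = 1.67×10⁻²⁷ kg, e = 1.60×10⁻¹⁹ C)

v = qBr/m = (1×1.60×10^-19)(1.03×10^-3)(0.188) / (1.67×10^-27) = 1.86×10^4 m/s.
K = ½mv² = 0.5·(1.67×10^-27)·(1.86×10^4)² = 2.87×10^-19 J = 1.80 eV.

K ≈ 1.80 eV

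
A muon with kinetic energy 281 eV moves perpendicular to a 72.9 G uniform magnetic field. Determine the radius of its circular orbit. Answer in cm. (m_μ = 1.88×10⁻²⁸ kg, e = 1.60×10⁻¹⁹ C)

r ≈ 11.1 cm

Convert the energy: K = 281 eV = 4.50×10^-17 J.
v = √(2K/m) = √(2·4.50×10^-17/1.88×10^-28) = 6.92×10^5 m/s.
r = mv/(qB) = (1.88×10^-28)(6.92×10^5) / [(1×1.60×10^-19)(7.29×10^-3)] = 0.111 m.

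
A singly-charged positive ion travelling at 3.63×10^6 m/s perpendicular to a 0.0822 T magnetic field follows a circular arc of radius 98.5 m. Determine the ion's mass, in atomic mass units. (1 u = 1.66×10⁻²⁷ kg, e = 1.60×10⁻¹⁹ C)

m ≈ 215 u

qvB = mv²/r ⇒ m = qBr/v.
m = (1×1.60×10^-19)(0.0822)(98.5) / (3.63×10^6) = 3.57×10^-25 kg = 215 u.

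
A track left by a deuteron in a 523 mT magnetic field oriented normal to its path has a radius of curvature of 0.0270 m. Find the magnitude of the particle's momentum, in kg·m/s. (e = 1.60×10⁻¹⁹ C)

Since qvB = mv²/r, the momentum p = mv = qBr.
p = (1×1.60×10^-19)(0.523)(0.0270) = 2.26×10^-21 kg·m/s.

p ≈ 2.26×10^-21 kg·m/s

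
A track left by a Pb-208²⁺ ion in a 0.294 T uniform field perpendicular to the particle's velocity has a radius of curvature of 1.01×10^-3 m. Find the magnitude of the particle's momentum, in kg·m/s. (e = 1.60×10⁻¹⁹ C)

p ≈ 9.50×10^-23 kg·m/s

Since qvB = mv²/r, the momentum p = mv = qBr.
p = (2×1.60×10^-19)(0.294)(1.01×10^-3) = 9.50×10^-23 kg·m/s.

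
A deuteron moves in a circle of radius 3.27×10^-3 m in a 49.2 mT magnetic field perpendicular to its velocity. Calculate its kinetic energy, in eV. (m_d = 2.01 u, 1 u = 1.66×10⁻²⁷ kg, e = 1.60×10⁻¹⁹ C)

K ≈ 0.621 eV

v = qBr/m = (1×1.60×10^-19)(0.0492)(3.27×10^-3) / (3.34×10^-27) = 7710 m/s.
K = ½mv² = 0.5·(3.34×10^-27)·(7710)² = 9.93×10^-20 J = 0.621 eV.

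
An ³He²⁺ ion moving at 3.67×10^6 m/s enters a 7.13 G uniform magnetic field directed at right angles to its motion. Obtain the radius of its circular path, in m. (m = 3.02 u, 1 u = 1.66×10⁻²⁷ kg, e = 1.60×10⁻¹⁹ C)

r ≈ 80.6 m

The magnetic force provides the centripetal force: qvB = mv²/r, so r = mv/(qB).
r = (5.01×10^-27 kg)(3.67×10^6 m/s) / [(2×1.60×10^-19 C)(7.13×10^-4 T)] = 80.6 m.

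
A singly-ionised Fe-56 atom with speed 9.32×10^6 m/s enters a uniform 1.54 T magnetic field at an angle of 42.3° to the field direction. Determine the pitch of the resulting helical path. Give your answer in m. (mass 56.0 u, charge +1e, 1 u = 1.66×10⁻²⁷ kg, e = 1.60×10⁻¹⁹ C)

pitch ≈ 16.3 m

The velocity component along B is v∥ = v cos42.3° = 6.89×10^6 m/s.
The cyclotron period T = 2πm/(qB) = 2.37×10^-6 s is set by m, q, B alone.
Pitch = v∥·T = (6.89×10^6)(2.37×10^-6) = 16.3 m.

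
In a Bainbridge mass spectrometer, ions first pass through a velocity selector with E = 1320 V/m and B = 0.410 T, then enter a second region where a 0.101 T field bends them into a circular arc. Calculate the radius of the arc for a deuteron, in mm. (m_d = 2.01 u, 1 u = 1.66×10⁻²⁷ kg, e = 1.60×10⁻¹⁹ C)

r ≈ 0.665 mm

The selector passes v = E/B = 1320/0.410 = 3220 m/s.
In the deflection region, r = mv/(qB₂) = (3.34×10^-27)(3220) / [(1×1.60×10^-19)(0.101)] = 6.65×10^-4 m.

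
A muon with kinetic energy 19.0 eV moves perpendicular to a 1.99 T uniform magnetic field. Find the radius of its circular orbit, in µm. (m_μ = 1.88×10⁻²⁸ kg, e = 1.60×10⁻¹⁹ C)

r ≈ 106 µm

Convert the energy: K = 19.0 eV = 3.04×10^-18 J.
v = √(2K/m) = √(2·3.04×10^-18/1.88×10^-28) = 1.80×10^5 m/s.
r = mv/(qB) = (1.88×10^-28)(1.80×10^5) / [(1×1.60×10^-19)(1.99)] = 1.06×10^-4 m.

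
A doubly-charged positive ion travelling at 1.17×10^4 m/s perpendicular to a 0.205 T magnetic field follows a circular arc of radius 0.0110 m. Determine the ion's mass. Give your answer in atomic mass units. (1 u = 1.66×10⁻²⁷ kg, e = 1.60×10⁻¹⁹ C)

m ≈ 37.2 u

qvB = mv²/r ⇒ m = qBr/v.
m = (2×1.60×10^-19)(0.205)(0.0110) / (1.17×10^4) = 6.17×10^-26 kg = 37.2 u.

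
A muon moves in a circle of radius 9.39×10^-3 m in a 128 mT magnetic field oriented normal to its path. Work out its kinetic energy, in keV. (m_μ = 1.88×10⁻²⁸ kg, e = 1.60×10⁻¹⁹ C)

K ≈ 0.615 keV

v = qBr/m = (1×1.60×10^-19)(0.128)(9.39×10^-3) / (1.88×10^-28) = 1.02×10^6 m/s.
K = ½mv² = 0.5·(1.88×10^-28)·(1.02×10^6)² = 9.84×10^-17 J = 0.615 keV.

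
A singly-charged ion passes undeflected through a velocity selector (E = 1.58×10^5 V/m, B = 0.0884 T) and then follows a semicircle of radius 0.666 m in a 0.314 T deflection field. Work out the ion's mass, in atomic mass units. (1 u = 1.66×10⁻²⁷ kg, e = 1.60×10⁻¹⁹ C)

v = E/B₁ = 1.79×10^6 m/s.
From r = mv/(qB₂), m = qB₂r/v = (1×1.60×10^-19)(0.314)(0.666) / (1.79×10^6) = 1.87×10^-26 kg.
In atomic mass units: m = 1.87×10^-26 / 1.66×10^-27 = 11.3 u.

m ≈ 11.3 u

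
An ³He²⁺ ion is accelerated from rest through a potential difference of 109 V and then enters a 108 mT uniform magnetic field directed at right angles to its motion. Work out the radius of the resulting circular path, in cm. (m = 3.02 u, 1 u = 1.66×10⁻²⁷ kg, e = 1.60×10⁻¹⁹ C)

r ≈ 1.71 cm

The kinetic energy gained is K = qV = (2×1.60×10^-19)(109) = 3.49×10^-17 J.
v = √(2K/m) = 1.18×10^5 m/s.
r = mv/(qB) = (5.01×10^-27)(1.18×10^5) / [(2×1.60×10^-19)(0.108)] = 0.0171 m.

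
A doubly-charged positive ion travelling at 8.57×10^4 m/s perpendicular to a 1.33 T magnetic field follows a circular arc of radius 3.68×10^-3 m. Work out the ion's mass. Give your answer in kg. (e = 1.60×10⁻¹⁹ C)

m ≈ 1.83×10^-26 kg

qvB = mv²/r ⇒ m = qBr/v.
m = (2×1.60×10^-19)(1.33)(3.68×10^-3) / (8.57×10^4) = 1.83×10^-26 kg.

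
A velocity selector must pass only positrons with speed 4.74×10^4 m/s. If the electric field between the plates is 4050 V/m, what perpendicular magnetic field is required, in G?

qE = qvB ⇒ B = E/v = (4050) / (4.74×10^4) = 0.0854 T.

B ≈ 854 G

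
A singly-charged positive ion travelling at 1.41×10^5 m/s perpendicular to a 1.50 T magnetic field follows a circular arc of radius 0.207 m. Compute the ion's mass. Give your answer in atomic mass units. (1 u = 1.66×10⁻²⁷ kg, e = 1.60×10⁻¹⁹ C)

m ≈ 212 u

qvB = mv²/r ⇒ m = qBr/v.
m = (1×1.60×10^-19)(1.50)(0.207) / (1.41×10^5) = 3.52×10^-25 kg = 212 u.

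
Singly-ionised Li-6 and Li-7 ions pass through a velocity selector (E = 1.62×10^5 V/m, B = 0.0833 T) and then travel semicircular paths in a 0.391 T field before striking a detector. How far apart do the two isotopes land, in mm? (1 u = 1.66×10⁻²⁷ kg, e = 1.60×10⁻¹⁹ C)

Δd ≈ 103 mm

Both emerge at v = E/B₁ = 1.94×10^6 m/s.
r = mv/(qB₂), so r₁ = 0.3096 m and r₂ = 0.3612 m, giving Δr = 0.0516 m.
After a semicircle each ion lands a diameter 2r from the entry slit, so the separation is 2Δr = 0.103 m.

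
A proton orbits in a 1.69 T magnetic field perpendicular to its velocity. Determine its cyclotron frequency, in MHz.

f ≈ 25.8 MHz

f = qB/(2πm) = (1×1.60×10^-19)(1.69) / [2π(1.67×10^-27)] = 2.58×10^7 Hz.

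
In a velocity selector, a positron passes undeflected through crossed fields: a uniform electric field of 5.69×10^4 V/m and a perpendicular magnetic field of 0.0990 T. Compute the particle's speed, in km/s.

For zero net force, qE = qvB, so v = E/B.
v = (5.69×10^4) / (0.0990) = 5.75×10^5 m/s.

v ≈ 575 km/s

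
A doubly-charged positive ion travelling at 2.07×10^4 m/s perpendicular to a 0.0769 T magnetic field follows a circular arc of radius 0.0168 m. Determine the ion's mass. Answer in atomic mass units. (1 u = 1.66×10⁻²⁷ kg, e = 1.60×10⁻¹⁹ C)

m ≈ 12.0 u

qvB = mv²/r ⇒ m = qBr/v.
m = (2×1.60×10^-19)(0.0769)(0.0168) / (2.07×10^4) = 2.00×10^-26 kg = 12.0 u.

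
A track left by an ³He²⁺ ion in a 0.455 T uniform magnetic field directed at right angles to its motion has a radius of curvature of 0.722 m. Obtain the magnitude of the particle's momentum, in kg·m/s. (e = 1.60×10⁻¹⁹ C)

Since qvB = mv²/r, the momentum p = mv = qBr.
p = (2×1.60×10^-19)(0.455)(0.722) = 1.05×10^-19 kg·m/s.

p ≈ 1.05×10^-19 kg·m/s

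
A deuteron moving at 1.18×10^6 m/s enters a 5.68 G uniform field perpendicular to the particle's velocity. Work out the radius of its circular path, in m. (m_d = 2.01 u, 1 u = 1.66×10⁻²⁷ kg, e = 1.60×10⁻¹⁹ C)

The magnetic force provides the centripetal force: qvB = mv²/r, so r = mv/(qB).
r = (3.34×10^-27 kg)(1.18×10^6 m/s) / [(1×1.60×10^-19 C)(5.68×10^-4 T)] = 43.3 m.

r ≈ 43.3 m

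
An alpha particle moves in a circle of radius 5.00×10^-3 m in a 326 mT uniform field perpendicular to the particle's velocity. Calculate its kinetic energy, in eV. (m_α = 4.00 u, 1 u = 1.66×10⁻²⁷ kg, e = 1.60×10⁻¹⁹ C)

v = qBr/m = (2×1.60×10^-19)(0.326)(5.00×10^-3) / (6.64×10^-27) = 7.86×10^4 m/s.
K = ½mv² = 0.5·(6.64×10^-27)·(7.86×10^4)² = 2.05×10^-17 J = 128 eV.

K ≈ 128 eV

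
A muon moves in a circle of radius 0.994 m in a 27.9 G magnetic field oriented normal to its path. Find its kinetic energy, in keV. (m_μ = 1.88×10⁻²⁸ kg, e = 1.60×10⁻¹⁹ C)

v = qBr/m = (1×1.60×10^-19)(2.79×10^-3)(0.994) / (1.88×10^-28) = 2.36×10^6 m/s.
K = ½mv² = 0.5·(1.88×10^-28)·(2.36×10^6)² = 5.24×10^-16 J = 3.27 keV.

K ≈ 3.27 keV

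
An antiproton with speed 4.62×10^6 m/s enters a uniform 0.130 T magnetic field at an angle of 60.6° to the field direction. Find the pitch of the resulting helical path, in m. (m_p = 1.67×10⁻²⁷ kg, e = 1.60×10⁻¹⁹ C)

pitch ≈ 1.14 m

The velocity component along B is v∥ = v cos60.6° = 2.27×10^6 m/s.
The cyclotron period T = 2πm/(qB) = 5.04×10^-7 s is set by m, q, B alone.
Pitch = v∥·T = (2.27×10^6)(5.04×10^-7) = 1.14 m.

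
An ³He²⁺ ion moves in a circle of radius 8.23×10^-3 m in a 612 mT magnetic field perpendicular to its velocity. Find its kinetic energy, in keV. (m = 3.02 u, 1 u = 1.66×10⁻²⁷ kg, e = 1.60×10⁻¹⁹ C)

K ≈ 1.62 keV

v = qBr/m = (2×1.60×10^-19)(0.612)(8.23×10^-3) / (5.01×10^-27) = 3.22×10^5 m/s.
K = ½mv² = 0.5·(5.01×10^-27)·(3.22×10^5)² = 2.59×10^-16 J = 1.62 keV.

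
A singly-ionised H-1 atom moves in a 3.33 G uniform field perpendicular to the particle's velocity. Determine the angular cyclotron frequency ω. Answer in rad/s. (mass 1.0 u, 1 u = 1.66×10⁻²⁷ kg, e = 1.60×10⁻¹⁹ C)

ω = qB/m = (1×1.60×10^-19)(3.33×10^-4) / (1.66×10^-27) = 3.21×10^4 rad/s.

ω ≈ 3.21×10^4 rad/s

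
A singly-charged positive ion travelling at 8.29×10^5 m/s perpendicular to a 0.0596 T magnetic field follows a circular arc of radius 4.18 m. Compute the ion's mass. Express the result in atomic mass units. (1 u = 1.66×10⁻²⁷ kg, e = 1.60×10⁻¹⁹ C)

m ≈ 29.0 u

qvB = mv²/r ⇒ m = qBr/v.
m = (1×1.60×10^-19)(0.0596)(4.18) / (8.29×10^5) = 4.81×10^-26 kg = 29.0 u.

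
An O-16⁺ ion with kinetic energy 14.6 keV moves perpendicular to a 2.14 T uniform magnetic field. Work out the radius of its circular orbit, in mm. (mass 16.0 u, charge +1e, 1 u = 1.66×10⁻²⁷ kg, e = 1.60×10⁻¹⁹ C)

r ≈ 32.5 mm

Convert the energy: K = 14.6 keV = 2.34×10^-15 J.
v = √(2K/m) = √(2·2.34×10^-15/2.66×10^-26) = 4.19×10^5 m/s.
r = mv/(qB) = (2.66×10^-26)(4.19×10^5) / [(1×1.60×10^-19)(2.14)] = 0.0325 m.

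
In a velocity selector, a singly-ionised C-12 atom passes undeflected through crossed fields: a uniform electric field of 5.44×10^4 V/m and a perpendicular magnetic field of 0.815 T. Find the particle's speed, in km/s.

v ≈ 66.7 km/s

For zero net force, qE = qvB, so v = E/B.
v = (5.44×10^4) / (0.815) = 6.67×10^4 m/s.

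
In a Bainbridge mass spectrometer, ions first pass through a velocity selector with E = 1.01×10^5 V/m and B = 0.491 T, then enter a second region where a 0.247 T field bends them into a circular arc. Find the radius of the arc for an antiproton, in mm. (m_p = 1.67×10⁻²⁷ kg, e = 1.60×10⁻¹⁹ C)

The selector passes v = E/B = 1.01×10^5/0.491 = 2.06×10^5 m/s.
In the deflection region, r = mv/(qB₂) = (1.67×10^-27)(2.06×10^5) / [(1×1.60×10^-19)(0.247)] = 8.69×10^-3 m.

r ≈ 8.69 mm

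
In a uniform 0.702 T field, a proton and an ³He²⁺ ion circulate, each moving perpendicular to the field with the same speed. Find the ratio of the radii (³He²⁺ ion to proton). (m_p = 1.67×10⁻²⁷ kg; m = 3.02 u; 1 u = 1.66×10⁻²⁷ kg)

r = mv/(qB) ⇒ at equal v, r ∝ m/q.
r_{³He²⁺ ion}/r_{proton} = 1.50.

ratio ≈ 1.50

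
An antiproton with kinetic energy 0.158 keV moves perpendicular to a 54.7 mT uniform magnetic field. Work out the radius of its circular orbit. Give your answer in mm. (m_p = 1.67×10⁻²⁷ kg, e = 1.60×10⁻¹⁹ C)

r ≈ 33.2 mm

Convert the energy: K = 0.158 keV = 2.53×10^-17 J.
v = √(2K/m) = √(2·2.53×10^-17/1.67×10^-27) = 1.74×10^5 m/s.
r = mv/(qB) = (1.67×10^-27)(1.74×10^5) / [(1×1.60×10^-19)(0.0547)] = 0.0332 m.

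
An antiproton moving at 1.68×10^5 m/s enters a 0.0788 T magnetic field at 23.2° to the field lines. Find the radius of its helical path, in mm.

Only the perpendicular component v⊥ = v sin23.2° = 6.62×10^4 m/s is bent by the field.
r = m v⊥ /(qB) = (1.67×10^-27)(6.62×10^4) / [(1×1.60×10^-19)(0.0788)] = 8.77×10^-3 m.

r ≈ 8.77 mm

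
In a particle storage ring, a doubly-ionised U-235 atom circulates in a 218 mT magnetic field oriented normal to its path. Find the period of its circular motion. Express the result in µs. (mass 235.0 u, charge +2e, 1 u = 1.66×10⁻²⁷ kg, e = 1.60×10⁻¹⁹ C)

The cyclotron period is independent of speed: T = 2πm/(qB).
T = 2π(3.90×10^-25) / [(2×1.60×10^-19)(0.218)] = 3.51×10^-5 s.

T ≈ 35.1 µs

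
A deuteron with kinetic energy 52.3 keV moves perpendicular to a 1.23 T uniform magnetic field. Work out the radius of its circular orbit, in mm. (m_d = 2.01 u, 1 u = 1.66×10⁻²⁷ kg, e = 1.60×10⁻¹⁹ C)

Convert the energy: K = 52.3 keV = 8.37×10^-15 J.
v = √(2K/m) = √(2·8.37×10^-15/3.34×10^-27) = 2.24×10^6 m/s.
r = mv/(qB) = (3.34×10^-27)(2.24×10^6) / [(1×1.60×10^-19)(1.23)] = 0.0380 m.

r ≈ 38.0 mm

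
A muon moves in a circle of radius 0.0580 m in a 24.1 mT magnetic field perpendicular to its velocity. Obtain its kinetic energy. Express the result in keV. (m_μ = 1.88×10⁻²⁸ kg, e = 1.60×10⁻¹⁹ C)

K ≈ 0.831 keV

v = qBr/m = (1×1.60×10^-19)(0.0241)(0.0580) / (1.88×10^-28) = 1.19×10^6 m/s.
K = ½mv² = 0.5·(1.88×10^-28)·(1.19×10^6)² = 1.33×10^-16 J = 0.831 keV.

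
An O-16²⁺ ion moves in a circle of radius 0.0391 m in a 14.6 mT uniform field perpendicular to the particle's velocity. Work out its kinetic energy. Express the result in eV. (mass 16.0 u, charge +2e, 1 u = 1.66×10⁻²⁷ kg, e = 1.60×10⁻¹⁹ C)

K ≈ 3.93 eV

v = qBr/m = (2×1.60×10^-19)(0.0146)(0.0391) / (2.66×10^-26) = 6880 m/s.
K = ½mv² = 0.5·(2.66×10^-26)·(6880)² = 6.28×10^-19 J = 3.93 eV.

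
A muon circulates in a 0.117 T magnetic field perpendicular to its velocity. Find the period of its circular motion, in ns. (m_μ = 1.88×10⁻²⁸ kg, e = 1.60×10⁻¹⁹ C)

The cyclotron period is independent of speed: T = 2πm/(qB).
T = 2π(1.88×10^-28) / [(1×1.60×10^-19)(0.117)] = 6.31×10^-8 s.

T ≈ 63.1 ns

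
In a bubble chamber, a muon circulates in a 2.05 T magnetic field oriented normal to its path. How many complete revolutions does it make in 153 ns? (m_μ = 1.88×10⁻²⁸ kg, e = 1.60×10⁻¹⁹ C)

T = 2πm/(qB) = 2π(1.88×10^-28) / [(1×1.60×10^-19)(2.05)] = 3.6013×10^-9 s.
N = t/T = 1.53×10^-7 / 3.6013×10^-9 ≈ 42.48, so 42 complete revolutions.

N = 42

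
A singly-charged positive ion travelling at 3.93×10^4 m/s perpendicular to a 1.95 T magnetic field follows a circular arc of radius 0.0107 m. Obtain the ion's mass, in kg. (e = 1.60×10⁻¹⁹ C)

m ≈ 8.49×10^-26 kg

qvB = mv²/r ⇒ m = qBr/v.
m = (1×1.60×10^-19)(1.95)(0.0107) / (3.93×10^4) = 8.49×10^-26 kg.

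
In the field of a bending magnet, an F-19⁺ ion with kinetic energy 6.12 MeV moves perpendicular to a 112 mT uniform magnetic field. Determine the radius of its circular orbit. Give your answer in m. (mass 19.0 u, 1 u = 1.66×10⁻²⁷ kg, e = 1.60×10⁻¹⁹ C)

Convert the energy: K = 6.12 MeV = 9.79×10^-13 J.
v = √(2K/m) = √(2·9.79×10^-13/3.15×10^-26) = 7.88×10^6 m/s.
r = mv/(qB) = (3.15×10^-26)(7.88×10^6) / [(1×1.60×10^-19)(0.112)] = 13.9 m.

r ≈ 13.9 m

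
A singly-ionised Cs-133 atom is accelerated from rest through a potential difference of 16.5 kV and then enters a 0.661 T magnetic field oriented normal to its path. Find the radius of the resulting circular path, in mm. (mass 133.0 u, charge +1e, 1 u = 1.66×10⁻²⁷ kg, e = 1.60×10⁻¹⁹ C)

r ≈ 323 mm

The kinetic energy gained is K = qV = (1×1.60×10^-19)(1.65×10^4) = 2.64×10^-15 J.
v = √(2K/m) = 1.55×10^5 m/s.
r = mv/(qB) = (2.21×10^-25)(1.55×10^5) / [(1×1.60×10^-19)(0.661)] = 0.323 m.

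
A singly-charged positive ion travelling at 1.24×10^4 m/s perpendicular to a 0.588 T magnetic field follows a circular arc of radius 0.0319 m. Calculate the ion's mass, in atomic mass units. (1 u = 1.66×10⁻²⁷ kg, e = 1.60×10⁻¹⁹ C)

m ≈ 146 u

qvB = mv²/r ⇒ m = qBr/v.
m = (1×1.60×10^-19)(0.588)(0.0319) / (1.24×10^4) = 2.42×10^-25 kg = 146 u.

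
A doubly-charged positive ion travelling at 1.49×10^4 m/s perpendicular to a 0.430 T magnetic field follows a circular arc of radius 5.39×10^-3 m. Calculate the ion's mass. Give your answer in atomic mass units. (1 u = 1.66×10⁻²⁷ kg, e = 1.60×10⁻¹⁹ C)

m ≈ 30.0 u

qvB = mv²/r ⇒ m = qBr/v.
m = (2×1.60×10^-19)(0.430)(5.39×10^-3) / (1.49×10^4) = 4.98×10^-26 kg = 30.0 u.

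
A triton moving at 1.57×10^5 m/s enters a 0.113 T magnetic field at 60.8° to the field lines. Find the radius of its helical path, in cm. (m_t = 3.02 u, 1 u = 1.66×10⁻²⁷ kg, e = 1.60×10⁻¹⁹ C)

r ≈ 3.80 cm

Only the perpendicular component v⊥ = v sin60.8° = 1.37×10^5 m/s is bent by the field.
r = m v⊥ /(qB) = (5.01×10^-27)(1.37×10^5) / [(1×1.60×10^-19)(0.113)] = 0.0380 m.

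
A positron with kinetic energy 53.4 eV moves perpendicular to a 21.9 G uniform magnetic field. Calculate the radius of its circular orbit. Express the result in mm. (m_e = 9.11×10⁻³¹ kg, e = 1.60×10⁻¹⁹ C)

r ≈ 11.3 mm

Convert the energy: K = 53.4 eV = 8.54×10^-18 J.
v = √(2K/m) = √(2·8.54×10^-18/9.11×10^-31) = 4.33×10^6 m/s.
r = mv/(qB) = (9.11×10^-31)(4.33×10^6) / [(1×1.60×10^-19)(2.19×10^-3)] = 0.0113 m.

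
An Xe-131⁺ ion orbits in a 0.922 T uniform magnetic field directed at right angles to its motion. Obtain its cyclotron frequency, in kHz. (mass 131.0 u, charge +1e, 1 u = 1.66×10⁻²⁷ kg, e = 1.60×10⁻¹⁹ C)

f = qB/(2πm) = (1×1.60×10^-19)(0.922) / [2π(2.17×10^-25)] = 1.08×10^5 Hz.

f ≈ 108 kHz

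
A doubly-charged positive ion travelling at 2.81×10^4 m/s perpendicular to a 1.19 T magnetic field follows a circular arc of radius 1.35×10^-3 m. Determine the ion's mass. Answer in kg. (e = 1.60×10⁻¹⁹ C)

m ≈ 1.83×10^-26 kg

qvB = mv²/r ⇒ m = qBr/v.
m = (2×1.60×10^-19)(1.19)(1.35×10^-3) / (2.81×10^4) = 1.83×10^-26 kg.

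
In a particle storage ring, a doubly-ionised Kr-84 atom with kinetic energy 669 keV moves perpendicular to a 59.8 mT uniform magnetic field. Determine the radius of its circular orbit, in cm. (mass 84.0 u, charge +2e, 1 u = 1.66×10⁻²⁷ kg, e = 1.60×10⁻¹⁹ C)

r ≈ 903 cm

Convert the energy: K = 669 keV = 1.07×10^-13 J.
v = √(2K/m) = √(2·1.07×10^-13/1.39×10^-25) = 1.24×10^6 m/s.
r = mv/(qB) = (1.39×10^-25)(1.24×10^6) / [(2×1.60×10^-19)(0.0598)] = 9.03 m.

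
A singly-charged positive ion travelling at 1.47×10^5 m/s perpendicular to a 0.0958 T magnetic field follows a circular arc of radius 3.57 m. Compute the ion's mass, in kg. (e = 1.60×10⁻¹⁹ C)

qvB = mv²/r ⇒ m = qBr/v.
m = (1×1.60×10^-19)(0.0958)(3.57) / (1.47×10^5) = 3.72×10^-25 kg.

m ≈ 3.72×10^-25 kg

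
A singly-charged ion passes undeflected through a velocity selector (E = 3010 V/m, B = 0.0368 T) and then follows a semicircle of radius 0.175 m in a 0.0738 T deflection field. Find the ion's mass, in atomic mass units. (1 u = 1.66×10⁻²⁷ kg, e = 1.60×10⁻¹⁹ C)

m ≈ 15.2 u

v = E/B₁ = 8.18×10^4 m/s.
From r = mv/(qB₂), m = qB₂r/v = (1×1.60×10^-19)(0.0738)(0.175) / (8.18×10^4) = 2.53×10^-26 kg.
In atomic mass units: m = 2.53×10^-26 / 1.66×10^-27 = 15.2 u.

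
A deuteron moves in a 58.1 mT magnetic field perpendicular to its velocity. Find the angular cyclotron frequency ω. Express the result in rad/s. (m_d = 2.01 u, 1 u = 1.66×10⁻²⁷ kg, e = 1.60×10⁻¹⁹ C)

ω = qB/m = (1×1.60×10^-19)(0.0581) / (3.34×10^-27) = 2.79×10^6 rad/s.

ω ≈ 2.79×10^6 rad/s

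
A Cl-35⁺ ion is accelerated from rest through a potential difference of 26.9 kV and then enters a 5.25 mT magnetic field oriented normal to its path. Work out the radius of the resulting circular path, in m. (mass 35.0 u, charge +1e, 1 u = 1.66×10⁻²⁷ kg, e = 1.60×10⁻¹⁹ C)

The kinetic energy gained is K = qV = (1×1.60×10^-19)(2.69×10^4) = 4.30×10^-15 J.
v = √(2K/m) = 3.85×10^5 m/s.
r = mv/(qB) = (5.81×10^-26)(3.85×10^5) / [(1×1.60×10^-19)(5.25×10^-3)] = 26.6 m.

r ≈ 26.6 m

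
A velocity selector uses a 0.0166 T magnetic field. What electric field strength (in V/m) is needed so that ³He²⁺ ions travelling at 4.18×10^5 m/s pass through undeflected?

qE = qvB ⇒ E = vB = (4.18×10^5)(0.0166) = 6940 V/m.

E ≈ 6940 V/m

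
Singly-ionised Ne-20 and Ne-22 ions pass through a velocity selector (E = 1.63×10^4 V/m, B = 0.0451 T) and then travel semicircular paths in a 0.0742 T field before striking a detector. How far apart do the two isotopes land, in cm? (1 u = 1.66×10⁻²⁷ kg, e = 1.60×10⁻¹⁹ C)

Δd ≈ 20.2 cm

Both emerge at v = E/B₁ = 3.61×10^5 m/s.
r = mv/(qB₂), so r₁ = 1.011 m and r₂ = 1.112 m, giving Δr = 0.101 m.
After a semicircle each ion lands a diameter 2r from the entry slit, so the separation is 2Δr = 0.202 m.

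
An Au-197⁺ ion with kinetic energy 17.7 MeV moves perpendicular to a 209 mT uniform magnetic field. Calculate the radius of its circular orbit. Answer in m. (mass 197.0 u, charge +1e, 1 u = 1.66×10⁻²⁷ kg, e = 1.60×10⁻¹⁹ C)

Convert the energy: K = 17.7 MeV = 2.83×10^-12 J.
v = √(2K/m) = √(2·2.83×10^-12/3.27×10^-25) = 4.16×10^6 m/s.
r = mv/(qB) = (3.27×10^-25)(4.16×10^6) / [(1×1.60×10^-19)(0.209)] = 40.7 m.

r ≈ 40.7 m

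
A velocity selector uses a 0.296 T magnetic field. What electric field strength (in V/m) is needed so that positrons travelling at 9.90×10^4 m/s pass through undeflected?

E ≈ 2.93×10^4 V/m

qE = qvB ⇒ E = vB = (9.90×10^4)(0.296) = 2.93×10^4 V/m.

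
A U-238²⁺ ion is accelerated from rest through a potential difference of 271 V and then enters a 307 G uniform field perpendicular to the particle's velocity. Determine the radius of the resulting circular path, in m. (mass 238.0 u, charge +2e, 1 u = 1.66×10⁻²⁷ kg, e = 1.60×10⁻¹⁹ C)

The kinetic energy gained is K = qV = (2×1.60×10^-19)(271) = 8.67×10^-17 J.
v = √(2K/m) = 2.10×10^4 m/s.
r = mv/(qB) = (3.95×10^-25)(2.10×10^4) / [(2×1.60×10^-19)(0.0307)] = 0.843 m.

r ≈ 0.843 m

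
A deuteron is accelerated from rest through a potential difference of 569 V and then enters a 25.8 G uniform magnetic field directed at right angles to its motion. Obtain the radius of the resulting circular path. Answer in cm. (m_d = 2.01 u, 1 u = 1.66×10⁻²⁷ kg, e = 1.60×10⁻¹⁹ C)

r ≈ 189 cm

The kinetic energy gained is K = qV = (1×1.60×10^-19)(569) = 9.10×10^-17 J.
v = √(2K/m) = 2.34×10^5 m/s.
r = mv/(qB) = (3.34×10^-27)(2.34×10^5) / [(1×1.60×10^-19)(2.58×10^-3)] = 1.89 m.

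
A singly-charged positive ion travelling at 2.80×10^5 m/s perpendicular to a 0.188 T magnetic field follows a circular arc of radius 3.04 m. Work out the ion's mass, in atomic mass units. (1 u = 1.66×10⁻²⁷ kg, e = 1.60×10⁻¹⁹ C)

m ≈ 197 u

qvB = mv²/r ⇒ m = qBr/v.
m = (1×1.60×10^-19)(0.188)(3.04) / (2.80×10^5) = 3.27×10^-25 kg = 197 u.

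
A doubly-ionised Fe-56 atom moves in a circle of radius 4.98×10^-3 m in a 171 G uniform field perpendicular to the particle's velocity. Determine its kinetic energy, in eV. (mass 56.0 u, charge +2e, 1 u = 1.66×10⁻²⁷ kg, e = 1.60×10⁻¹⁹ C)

K ≈ 0.0250 eV

v = qBr/m = (2×1.60×10^-19)(0.0171)(4.98×10^-3) / (9.30×10^-26) = 293 m/s.
K = ½mv² = 0.5·(9.30×10^-26)·(293)² = 3.99×10^-21 J = 0.0250 eV.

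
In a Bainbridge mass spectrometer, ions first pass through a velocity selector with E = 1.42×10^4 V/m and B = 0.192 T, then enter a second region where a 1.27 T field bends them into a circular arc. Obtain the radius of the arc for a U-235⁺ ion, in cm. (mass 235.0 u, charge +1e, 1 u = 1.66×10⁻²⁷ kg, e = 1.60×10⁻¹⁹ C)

r ≈ 14.2 cm

The selector passes v = E/B = 1.42×10^4/0.192 = 7.40×10^4 m/s.
In the deflection region, r = mv/(qB₂) = (3.90×10^-25)(7.40×10^4) / [(1×1.60×10^-19)(1.27)] = 0.142 m.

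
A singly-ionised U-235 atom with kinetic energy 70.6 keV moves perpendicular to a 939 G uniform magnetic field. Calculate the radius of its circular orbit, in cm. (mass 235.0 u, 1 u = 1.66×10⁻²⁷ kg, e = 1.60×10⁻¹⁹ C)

r ≈ 625 cm

Convert the energy: K = 70.6 keV = 1.13×10^-14 J.
v = √(2K/m) = √(2·1.13×10^-14/3.90×10^-25) = 2.41×10^5 m/s.
r = mv/(qB) = (3.90×10^-25)(2.41×10^5) / [(1×1.60×10^-19)(0.0939)] = 6.25 m.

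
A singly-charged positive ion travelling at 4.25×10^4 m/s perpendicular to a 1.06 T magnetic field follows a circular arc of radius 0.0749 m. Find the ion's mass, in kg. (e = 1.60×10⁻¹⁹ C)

m ≈ 2.99×10^-25 kg

qvB = mv²/r ⇒ m = qBr/v.
m = (1×1.60×10^-19)(1.06)(0.0749) / (4.25×10^4) = 2.99×10^-25 kg.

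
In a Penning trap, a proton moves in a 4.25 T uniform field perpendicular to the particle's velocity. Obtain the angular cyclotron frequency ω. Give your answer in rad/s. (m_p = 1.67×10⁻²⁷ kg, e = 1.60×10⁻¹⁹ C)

ω ≈ 4.07×10^8 rad/s

ω = qB/m = (1×1.60×10^-19)(4.25) / (1.67×10^-27) = 4.07×10^8 rad/s.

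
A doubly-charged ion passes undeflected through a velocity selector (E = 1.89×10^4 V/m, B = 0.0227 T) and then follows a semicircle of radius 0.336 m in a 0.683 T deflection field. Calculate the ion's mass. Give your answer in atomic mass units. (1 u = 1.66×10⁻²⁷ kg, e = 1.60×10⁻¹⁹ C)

m ≈ 53.1 u

v = E/B₁ = 8.33×10^5 m/s.
From r = mv/(qB₂), m = qB₂r/v = (2×1.60×10^-19)(0.683)(0.336) / (8.33×10^5) = 8.82×10^-26 kg.
In atomic mass units: m = 8.82×10^-26 / 1.66×10^-27 = 53.1 u.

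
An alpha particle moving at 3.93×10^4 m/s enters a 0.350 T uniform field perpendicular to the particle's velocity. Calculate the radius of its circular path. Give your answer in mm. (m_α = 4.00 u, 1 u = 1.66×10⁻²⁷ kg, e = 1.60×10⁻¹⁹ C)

The magnetic force provides the centripetal force: qvB = mv²/r, so r = mv/(qB).
r = (6.64×10^-27 kg)(3.93×10^4 m/s) / [(2×1.60×10^-19 C)(0.350 T)] = 2.33×10^-3 m.

r ≈ 2.33 mm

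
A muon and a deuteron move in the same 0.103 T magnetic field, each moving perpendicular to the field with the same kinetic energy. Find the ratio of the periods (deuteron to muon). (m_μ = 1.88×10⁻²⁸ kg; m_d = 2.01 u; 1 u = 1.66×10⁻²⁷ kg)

ratio ≈ 17.7

T = 2πm/(qB) is independent of speed, so T₂/T₁ = (m₂/q₂)/(m₁/q₁).
T_{deuteron}/T_{muon} = (3.34×10^-27/1e) / (1.88×10^-28/1e) = 17.7.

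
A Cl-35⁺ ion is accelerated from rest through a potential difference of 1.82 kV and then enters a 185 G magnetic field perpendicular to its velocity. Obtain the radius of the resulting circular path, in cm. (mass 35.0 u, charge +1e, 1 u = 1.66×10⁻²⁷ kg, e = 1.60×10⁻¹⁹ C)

The kinetic energy gained is K = qV = (1×1.60×10^-19)(1820) = 2.91×10^-16 J.
v = √(2K/m) = 1.00×10^5 m/s.
r = mv/(qB) = (5.81×10^-26)(1.00×10^5) / [(1×1.60×10^-19)(0.0185)] = 1.97 m.

r ≈ 197 cm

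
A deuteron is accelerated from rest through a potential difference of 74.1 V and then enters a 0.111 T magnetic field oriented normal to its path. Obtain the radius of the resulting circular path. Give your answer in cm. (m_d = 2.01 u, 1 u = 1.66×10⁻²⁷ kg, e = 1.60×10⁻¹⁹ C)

The kinetic energy gained is K = qV = (1×1.60×10^-19)(74.1) = 1.19×10^-17 J.
v = √(2K/m) = 8.43×10^4 m/s.
r = mv/(qB) = (3.34×10^-27)(8.43×10^4) / [(1×1.60×10^-19)(0.111)] = 0.0158 m.

r ≈ 1.58 cm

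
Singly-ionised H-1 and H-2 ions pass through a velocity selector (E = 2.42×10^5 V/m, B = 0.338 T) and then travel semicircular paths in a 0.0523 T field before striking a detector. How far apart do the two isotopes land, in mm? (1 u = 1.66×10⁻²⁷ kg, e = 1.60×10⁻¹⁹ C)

Δd ≈ 284 mm

Both emerge at v = E/B₁ = 7.16×10^5 m/s.
r = mv/(qB₂), so r₁ = 0.142 m and r₂ = 0.284 m, giving Δr = 0.142 m.
After a semicircle each ion lands a diameter 2r from the entry slit, so the separation is 2Δr = 0.284 m.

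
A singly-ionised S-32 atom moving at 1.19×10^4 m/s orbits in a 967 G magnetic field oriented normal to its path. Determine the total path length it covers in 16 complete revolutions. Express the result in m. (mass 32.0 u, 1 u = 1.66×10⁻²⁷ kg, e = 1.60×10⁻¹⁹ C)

L ≈ 4.11 m

r = mv/(qB) = 0.0409 m, so one revolution covers 2πr = 0.257 m.
In 16 revolutions: L = 16·2πr = 4.11 m.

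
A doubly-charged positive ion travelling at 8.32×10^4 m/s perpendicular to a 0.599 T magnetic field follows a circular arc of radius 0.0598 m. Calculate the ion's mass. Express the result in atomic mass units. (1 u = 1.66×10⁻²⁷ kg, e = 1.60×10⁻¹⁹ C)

m ≈ 83.0 u

qvB = mv²/r ⇒ m = qBr/v.
m = (2×1.60×10^-19)(0.599)(0.0598) / (8.32×10^4) = 1.38×10^-25 kg = 83.0 u.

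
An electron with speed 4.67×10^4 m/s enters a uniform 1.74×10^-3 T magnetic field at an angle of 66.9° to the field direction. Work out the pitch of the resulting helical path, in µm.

The velocity component along B is v∥ = v cos66.9° = 1.83×10^4 m/s.
The cyclotron period T = 2πm/(qB) = 2.06×10^-8 s is set by m, q, B alone.
Pitch = v∥·T = (1.83×10^4)(2.06×10^-8) = 3.77×10^-4 m.

pitch ≈ 377 µm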